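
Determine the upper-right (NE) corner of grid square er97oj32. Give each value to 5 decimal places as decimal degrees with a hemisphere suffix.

Field E=4, R=17: +4·20° lon, +17·10° lat → SW at lon -100°, lat 80°.
Square 9, 7: +9·2° lon, +7·1° lat → SW at lon -82°, lat 87°.
Subsquare o=14, j=9: +14·0.0833333° lon, +9·0.0416667° lat → SW at lon -80.8333°, lat 87.375°.
Extended square 3, 2: +3·0.00833333° lon, +2·0.00416667° lat → SW at lon -80.8083°, lat 87.3833°.
Cell spans 0.00833333° lon × 0.00416667° lat. NE corner is SW corner plus one full cell.
latitude 87.38750° N, longitude 80.80000° W.

87.38750° N, 80.80000° W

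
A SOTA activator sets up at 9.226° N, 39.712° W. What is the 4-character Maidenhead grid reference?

HJ09

Shift to the Maidenhead origin (180°W, 90°S): lon 140.29, lat 99.23.
Field: lon ⌊140.29/20⌋ = 7 → H; lat ⌊99.23/10⌋ = 9 → J.
Square: lon ⌊0.29/2⌋ = 0; lat ⌊9.23/1⌋ = 9.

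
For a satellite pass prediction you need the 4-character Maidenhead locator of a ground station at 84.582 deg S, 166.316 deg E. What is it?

RA35

Shift to the Maidenhead origin (180°W, 90°S): lon 346.32, lat 5.42.
Field: lon ⌊346.32/20⌋ = 17 → R; lat ⌊5.42/10⌋ = 0 → A.
Square: lon ⌊6.32/2⌋ = 3; lat ⌊5.42/1⌋ = 5.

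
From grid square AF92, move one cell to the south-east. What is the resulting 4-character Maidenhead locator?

BF01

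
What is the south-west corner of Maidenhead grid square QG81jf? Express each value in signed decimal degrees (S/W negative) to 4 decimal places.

-28.7917, 156.7500

Field Q=16, G=6: +16·20° lon, +6·10° lat → SW at lon 140°, lat -30°.
Square 8, 1: +8·2° lon, +1·1° lat → SW at lon 156°, lat -29°.
Subsquare j=9, f=5: +9·0.0833333° lon, +5·0.0416667° lat → SW at lon 156.75°, lat -28.7917°.
latitude -28.7917, longitude 156.7500.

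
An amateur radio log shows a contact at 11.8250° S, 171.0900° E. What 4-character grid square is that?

Add 180° to longitude and 90° to latitude: 351.09, 78.17.
Field (20°×10°, letters A–R): 351.09/20 → 17 → R, 78.17/10 → 7 → H; chars RH.
Square (2°×1°, digits 0–9): 11.09/2 → 5, 8.17/1 → 8; chars 58.

RH58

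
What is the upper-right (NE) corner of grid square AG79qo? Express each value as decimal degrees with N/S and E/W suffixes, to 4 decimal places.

20.3750° S, 164.5833° W

Field A=0, G=6: +0·20° lon, +6·10° lat → SW at lon -180°, lat -30°.
Square 7, 9: +7·2° lon, +9·1° lat → SW at lon -166°, lat -21°.
Subsquare q=16, o=14: +16·0.0833333° lon, +14·0.0416667° lat → SW at lon -164.667°, lat -20.4167°.
Cell spans 0.0833333° lon × 0.0416667° lat. NE corner is SW corner plus one full cell.
latitude 20.3750° S, longitude 164.5833° W.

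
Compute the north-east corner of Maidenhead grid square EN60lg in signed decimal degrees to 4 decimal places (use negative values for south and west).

Field E=4, N=13: +4·20° lon, +13·10° lat → SW at lon -100°, lat 40°.
Square 6, 0: +6·2° lon, +0·1° lat → SW at lon -88°, lat 40°.
Subsquare l=11, g=6: +11·0.0833333° lon, +6·0.0416667° lat → SW at lon -87.0833°, lat 40.25°.
Cell spans 0.0833333° lon × 0.0416667° lat. NE corner is SW corner plus one full cell.
latitude 40.2917, longitude -87.0000.

40.2917, -87.0000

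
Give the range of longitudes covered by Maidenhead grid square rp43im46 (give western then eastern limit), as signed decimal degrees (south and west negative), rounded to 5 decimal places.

Field R=17, P=15: +17·20° lon, +15·10° lat → SW at lon 160°, lat 60°.
Square 4, 3: +4·2° lon, +3·1° lat → SW at lon 168°, lat 63°.
Subsquare i=8, m=12: +8·0.0833333° lon, +12·0.0416667° lat → SW at lon 168.667°, lat 63.5°.
Extended square 4, 6: +4·0.00833333° lon, +6·0.00416667° lat → SW at lon 168.7°, lat 63.525°.
Cell spans 0.00833333° lon × 0.00416667° lat.
west 168.70000, east 168.70833.

168.70000, 168.70833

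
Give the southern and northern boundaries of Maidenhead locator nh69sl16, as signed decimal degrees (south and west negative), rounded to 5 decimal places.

Field N=13, H=7: +13·20° lon, +7·10° lat → SW at lon 80°, lat -20°.
Square 6, 9: +6·2° lon, +9·1° lat → SW at lon 92°, lat -11°.
Subsquare s=18, l=11: +18·0.0833333° lon, +11·0.0416667° lat → SW at lon 93.5°, lat -10.5417°.
Extended square 1, 6: +1·0.00833333° lon, +6·0.00416667° lat → SW at lon 93.5083°, lat -10.5167°.
Cell spans 0.00833333° lon × 0.00416667° lat.
south -10.51667, north -10.51250.

-10.51667, -10.51250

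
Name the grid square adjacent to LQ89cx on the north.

LR80ca

Latitude subsquare x = 23; +1 → 24, wraps to 0 = a, carry into square.
Latitude square 9; +1 → 10, wraps to 0, carry into field.
Latitude field Q = 16; +1 → 17 = R.
The longitude characters are unchanged.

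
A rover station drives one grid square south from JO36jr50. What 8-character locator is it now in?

JO36jq59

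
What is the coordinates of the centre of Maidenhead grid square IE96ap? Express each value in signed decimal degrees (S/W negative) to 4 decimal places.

Field I=8, E=4: +8·20° lon, +4·10° lat → SW at lon -20°, lat -50°.
Square 9, 6: +9·2° lon, +6·1° lat → SW at lon -2°, lat -44°.
Subsquare a=0, p=15: +0·0.0833333° lon, +15·0.0416667° lat → SW at lon -2°, lat -43.375°.
Cell spans 0.0833333° lon × 0.0416667° lat. Centre is SW corner plus half of each.
latitude -43.3542, longitude -1.9583.

-43.3542, -1.9583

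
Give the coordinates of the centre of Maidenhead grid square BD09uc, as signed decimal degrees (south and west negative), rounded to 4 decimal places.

Field B=1, D=3: +1·20° lon, +3·10° lat → SW at lon -160°, lat -60°.
Square 0, 9: +0·2° lon, +9·1° lat → SW at lon -160°, lat -51°.
Subsquare u=20, c=2: +20·0.0833333° lon, +2·0.0416667° lat → SW at lon -158.333°, lat -50.9167°.
Cell spans 0.0833333° lon × 0.0416667° lat. Centre is SW corner plus half of each.
latitude -50.8958, longitude -158.2917.

-50.8958, -158.2917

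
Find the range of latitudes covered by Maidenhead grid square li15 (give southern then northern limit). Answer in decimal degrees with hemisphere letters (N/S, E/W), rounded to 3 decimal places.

5.000° S, 4.000° S

Field L=11, I=8: +11·20° lon, +8·10° lat → SW at lon 40°, lat -10°.
Square 1, 5: +1·2° lon, +5·1° lat → SW at lon 42°, lat -5°.
Cell spans 2° lon × 1° lat.
south 5.000° S, north 4.000° S.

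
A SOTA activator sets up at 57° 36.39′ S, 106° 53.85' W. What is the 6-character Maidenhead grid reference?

Offset from 180°W / 90°S: lon 73.1025°, lat 32.3935°.
Field: lon ⌊73.1025/20⌋ = 3 → D; lat ⌊32.3935/10⌋ = 3 → D.
Square: lon ⌊13.1025/2⌋ = 6; lat ⌊2.3935/1⌋ = 2.
Subsquare: lon ⌊1.1025/0.0833333⌋ = 13 → n; lat ⌊0.3935/0.0416667⌋ = 9 → j.

DD62nj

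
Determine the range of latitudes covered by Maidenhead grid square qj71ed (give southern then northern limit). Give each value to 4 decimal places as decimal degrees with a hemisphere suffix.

1.1250° N, 1.1667° N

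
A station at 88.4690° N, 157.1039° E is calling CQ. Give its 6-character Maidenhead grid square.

QR88nl

Offset from 180°W / 90°S: lon 337.1039°, lat 178.4690°.
Field: lon ⌊337.1039/20⌋ = 16 → Q; lat ⌊178.4690/10⌋ = 17 → R.
Square: lon ⌊17.1039/2⌋ = 8; lat ⌊8.4690/1⌋ = 8.
Subsquare: lon ⌊1.1039/0.0833333⌋ = 13 → n; lat ⌊0.4690/0.0416667⌋ = 11 → l.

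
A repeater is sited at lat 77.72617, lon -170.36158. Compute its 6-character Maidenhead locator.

AQ47tr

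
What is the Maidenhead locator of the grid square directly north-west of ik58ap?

IK48xq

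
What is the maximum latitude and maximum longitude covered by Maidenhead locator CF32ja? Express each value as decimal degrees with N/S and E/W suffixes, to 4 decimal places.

37.9583° S, 133.1667° W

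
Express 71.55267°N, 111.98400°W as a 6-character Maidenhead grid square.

Shift to the Maidenhead origin (180°W, 90°S): lon 68.0160, lat 161.5527.
Field: lon ⌊68.0160/20⌋ = 3 → D; lat ⌊161.5527/10⌋ = 16 → Q.
Square: lon ⌊8.0160/2⌋ = 4; lat ⌊1.5527/1⌋ = 1.
Subsquare: lon ⌊0.0160/0.0833333⌋ = 0 → a; lat ⌊0.5527/0.0416667⌋ = 13 → n.

DQ41an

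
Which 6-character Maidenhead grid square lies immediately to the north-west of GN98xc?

Longitude subsquare x = 23; −1 → 22 = w.
Latitude subsquare c = 2; +1 → 3 = d.

GN98wd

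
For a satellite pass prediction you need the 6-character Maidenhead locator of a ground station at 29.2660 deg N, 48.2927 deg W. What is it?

Add 180° to longitude and 90° to latitude: 131.7073, 119.2660.
Field: lon ⌊131.7073/20⌋ = 6 → G; lat ⌊119.2660/10⌋ = 11 → L.
Square: lon ⌊11.7073/2⌋ = 5; lat ⌊9.2660/1⌋ = 9.
Subsquare: lon ⌊1.7073/0.0833333⌋ = 20 → u; lat ⌊0.2660/0.0416667⌋ = 6 → g.

GL59ug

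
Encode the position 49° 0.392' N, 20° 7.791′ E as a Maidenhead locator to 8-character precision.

Add 180° to longitude and 90° to latitude: 200.12985, 139.00653.
Field: 200.12985/20 → 10 → K, 139.00653/10 → 13 → N; chars KN.
Square: 0.12985/2 → 0, 9.00653/1 → 9; chars 09.
Subsquare: 0.12985/0.0833333 → 1 → b, 0.00653/0.0416667 → 0 → a; chars ba.
Extended square: 0.04652/0.00833333 → 5, 0.00653/0.00416667 → 1; chars 51.

KN09ba51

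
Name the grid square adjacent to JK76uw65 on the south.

Latitude extended square 5; −1 → 4.
The longitude characters are unchanged.

JK76uw64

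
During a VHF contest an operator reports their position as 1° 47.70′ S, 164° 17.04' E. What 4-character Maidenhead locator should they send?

RI28

Add 180° to longitude and 90° to latitude: 344.28, 88.20.
Field: lon ⌊344.28/20⌋ = 17 → R; lat ⌊88.20/10⌋ = 8 → I.
Square: lon ⌊4.28/2⌋ = 2; lat ⌊8.20/1⌋ = 8.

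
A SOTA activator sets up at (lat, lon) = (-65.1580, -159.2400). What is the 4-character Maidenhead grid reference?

BC04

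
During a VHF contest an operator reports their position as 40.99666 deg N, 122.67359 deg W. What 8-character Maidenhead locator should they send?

CN80px99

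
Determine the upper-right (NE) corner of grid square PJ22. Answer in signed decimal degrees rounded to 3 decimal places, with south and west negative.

3.000, 126.000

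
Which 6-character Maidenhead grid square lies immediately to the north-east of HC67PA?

Longitude subsquare p = 15; +1 → 16 = q.
Latitude subsquare a = 0; +1 → 1 = b.

HC67qb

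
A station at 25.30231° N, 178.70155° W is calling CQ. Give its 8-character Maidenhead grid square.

Shift to the Maidenhead origin (180°W, 90°S): lon 1.29845, lat 115.30231.
Field: 1.29845/20 → 0 → A, 115.30231/10 → 11 → L; chars AL.
Square: 1.29845/2 → 0, 5.30231/1 → 5; chars 05.
Subsquare: 1.29845/0.0833333 → 15 → p, 0.30231/0.0416667 → 7 → h; chars ph.
Extended square: 0.04845/0.00833333 → 5, 0.01064/0.00416667 → 2; chars 52.

AL05ph52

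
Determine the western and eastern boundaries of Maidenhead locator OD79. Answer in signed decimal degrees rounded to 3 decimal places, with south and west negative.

Field O=14, D=3: +14·20° lon, +3·10° lat → SW at lon 100°, lat -60°.
Square 7, 9: +7·2° lon, +9·1° lat → SW at lon 114°, lat -51°.
Cell spans 2° lon × 1° lat.
west 114.000, east 116.000.

114.000, 116.000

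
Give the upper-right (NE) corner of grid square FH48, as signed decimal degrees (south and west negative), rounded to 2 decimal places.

-11.00, -70.00

Field F=5, H=7: +5·20° lon, +7·10° lat → SW at lon -80°, lat -20°.
Square 4, 8: +4·2° lon, +8·1° lat → SW at lon -72°, lat -12°.
Cell spans 2° lon × 1° lat. NE corner is SW corner plus one full cell.
latitude -11.00, longitude -70.00.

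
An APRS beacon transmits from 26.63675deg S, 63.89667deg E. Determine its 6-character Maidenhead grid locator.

MG13wi

Shift to the Maidenhead origin (180°W, 90°S): lon 243.8967, lat 63.3633.
Field: lon ⌊243.8967/20⌋ = 12 → M; lat ⌊63.3633/10⌋ = 6 → G.
Square: lon ⌊3.8967/2⌋ = 1; lat ⌊3.3633/1⌋ = 3.
Subsquare: lon ⌊1.8967/0.0833333⌋ = 22 → w; lat ⌊0.3633/0.0416667⌋ = 8 → i.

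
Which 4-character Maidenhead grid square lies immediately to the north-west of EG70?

Longitude square 7; −1 → 6.
Latitude square 0; +1 → 1.

EG61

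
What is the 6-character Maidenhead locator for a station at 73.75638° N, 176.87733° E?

RQ83ks

Offset from 180°W / 90°S: lon 356.8773°, lat 163.7564°.
Field: 356.8773/20 → 17 → R, 163.7564/10 → 16 → Q; chars RQ.
Square: 16.8773/2 → 8, 3.7564/1 → 3; chars 83.
Subsquare: 0.8773/0.0833333 → 10 → k, 0.7564/0.0416667 → 18 → s; chars ks.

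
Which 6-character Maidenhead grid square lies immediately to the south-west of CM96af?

CM86xe

Longitude subsquare a = 0; −1 → -1, wraps to 23 = x, carry into square.
Longitude square 9; −1 → 8.
Latitude subsquare f = 5; −1 → 4 = e.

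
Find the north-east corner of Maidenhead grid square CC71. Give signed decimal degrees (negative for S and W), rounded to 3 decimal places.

-68.000, -124.000

Field C=2, C=2: +2·20° lon, +2·10° lat → SW at lon -140°, lat -70°.
Square 7, 1: +7·2° lon, +1·1° lat → SW at lon -126°, lat -69°.
Cell spans 2° lon × 1° lat. NE corner is SW corner plus one full cell.
latitude -68.000, longitude -124.000.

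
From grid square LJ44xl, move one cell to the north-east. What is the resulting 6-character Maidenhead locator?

LJ54am

Longitude subsquare x = 23; +1 → 24, wraps to 0 = a, carry into square.
Longitude square 4; +1 → 5.
Latitude subsquare l = 11; +1 → 12 = m.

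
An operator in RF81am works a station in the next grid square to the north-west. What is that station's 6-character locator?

RF71xn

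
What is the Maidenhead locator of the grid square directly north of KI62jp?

KI62jq

Latitude subsquare p = 15; +1 → 16 = q.
The longitude characters are unchanged.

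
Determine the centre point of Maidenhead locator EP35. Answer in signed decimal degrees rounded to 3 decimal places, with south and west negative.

65.500, -93.000

Field E=4, P=15: +4·20° lon, +15·10° lat → SW at lon -100°, lat 60°.
Square 3, 5: +3·2° lon, +5·1° lat → SW at lon -94°, lat 65°.
Cell spans 2° lon × 1° lat. Centre is SW corner plus half of each.
latitude 65.500, longitude -93.000.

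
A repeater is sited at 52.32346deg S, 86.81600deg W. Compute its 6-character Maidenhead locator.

ED67oq

Shift to the Maidenhead origin (180°W, 90°S): lon 93.1840, lat 37.6765.
Field: 93.1840/20 → 4 → E, 37.6765/10 → 3 → D; chars ED.
Square: 13.1840/2 → 6, 7.6765/1 → 7; chars 67.
Subsquare: 1.1840/0.0833333 → 14 → o, 0.6765/0.0416667 → 16 → q; chars oq.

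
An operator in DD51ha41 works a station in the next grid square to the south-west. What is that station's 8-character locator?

DD51ha30

Longitude extended square 4; −1 → 3.
Latitude extended square 1; −1 → 0.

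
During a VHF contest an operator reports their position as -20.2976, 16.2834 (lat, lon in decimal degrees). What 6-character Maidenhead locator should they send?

JG89dq

Add 180° to longitude and 90° to latitude: 196.2834, 69.7024.
Field (20°×10°, letters A–R): 196.2834/20 → 9 → J, 69.7024/10 → 6 → G; chars JG.
Square (2°×1°, digits 0–9): 16.2834/2 → 8, 9.7024/1 → 9; chars 89.
Subsquare (5′×2.5′, letters a–x): 0.2834/0.0833333 → 3 → d, 0.7024/0.0416667 → 16 → q; chars dq.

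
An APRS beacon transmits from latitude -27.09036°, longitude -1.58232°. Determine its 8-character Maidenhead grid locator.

IG92fv08

Shift to the Maidenhead origin (180°W, 90°S): lon 178.41768, lat 62.90964.
Field: lon ⌊178.41768/20⌋ = 8 → I; lat ⌊62.90964/10⌋ = 6 → G.
Square: lon ⌊18.41768/2⌋ = 9; lat ⌊2.90964/1⌋ = 2.
Subsquare: lon ⌊0.41768/0.0833333⌋ = 5 → f; lat ⌊0.90964/0.0416667⌋ = 21 → v.
Extended square: lon ⌊0.00101/0.00833333⌋ = 0; lat ⌊0.03464/0.00416667⌋ = 8.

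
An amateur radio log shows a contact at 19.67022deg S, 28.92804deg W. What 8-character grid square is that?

Add 180° to longitude and 90° to latitude: 151.07196, 70.32978.
Field: lon ⌊151.07196/20⌋ = 7 → H; lat ⌊70.32978/10⌋ = 7 → H.
Square: lon ⌊11.07196/2⌋ = 5; lat ⌊0.32978/1⌋ = 0.
Subsquare: lon ⌊1.07196/0.0833333⌋ = 12 → m; lat ⌊0.32978/0.0416667⌋ = 7 → h.
Extended square: lon ⌊0.07196/0.00833333⌋ = 8; lat ⌊0.03811/0.00416667⌋ = 9.

HH50mh89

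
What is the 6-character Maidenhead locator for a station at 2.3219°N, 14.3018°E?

JJ72dh

Shift to the Maidenhead origin (180°W, 90°S): lon 194.3018, lat 92.3219.
Field: lon ⌊194.3018/20⌋ = 9 → J; lat ⌊92.3219/10⌋ = 9 → J.
Square: lon ⌊14.3018/2⌋ = 7; lat ⌊2.3219/1⌋ = 2.
Subsquare: lon ⌊0.3018/0.0833333⌋ = 3 → d; lat ⌊0.3219/0.0416667⌋ = 7 → h.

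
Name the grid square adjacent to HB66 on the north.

HB67

Latitude square 6; +1 → 7.
The longitude characters are unchanged.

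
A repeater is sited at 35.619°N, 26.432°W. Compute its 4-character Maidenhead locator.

Offset from 180°W / 90°S: lon 153.57°, lat 125.62°.
Field: lon ⌊153.57/20⌋ = 7 → H; lat ⌊125.62/10⌋ = 12 → M.
Square: lon ⌊13.57/2⌋ = 6; lat ⌊5.62/1⌋ = 5.

HM65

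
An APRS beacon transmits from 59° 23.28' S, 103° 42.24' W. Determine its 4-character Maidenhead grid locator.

Offset from 180°W / 90°S: lon 76.30°, lat 30.61°.
Field: 76.30/20 → 3 → D, 30.61/10 → 3 → D; chars DD.
Square: 16.30/2 → 8, 0.61/1 → 0; chars 80.

DD80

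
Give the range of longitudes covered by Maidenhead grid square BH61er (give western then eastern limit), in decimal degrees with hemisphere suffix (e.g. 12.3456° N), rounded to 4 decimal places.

147.6667° W, 147.5833° W

Field B=1, H=7: +1·20° lon, +7·10° lat → SW at lon -160°, lat -20°.
Square 6, 1: +6·2° lon, +1·1° lat → SW at lon -148°, lat -19°.
Subsquare e=4, r=17: +4·0.0833333° lon, +17·0.0416667° lat → SW at lon -147.667°, lat -18.2917°.
Cell spans 0.0833333° lon × 0.0416667° lat.
west 147.6667° W, east 147.5833° W.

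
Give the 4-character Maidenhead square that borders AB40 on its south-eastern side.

AA59

Longitude square 4; +1 → 5.
Latitude square 0; −1 → -1, wraps to 9, carry into field.
Latitude field B = 1; −1 → 0 = A.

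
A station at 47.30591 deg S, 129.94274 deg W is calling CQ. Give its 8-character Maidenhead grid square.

CE52aq66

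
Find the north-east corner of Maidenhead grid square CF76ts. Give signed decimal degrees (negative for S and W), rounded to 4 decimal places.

Field C=2, F=5: +2·20° lon, +5·10° lat → SW at lon -140°, lat -40°.
Square 7, 6: +7·2° lon, +6·1° lat → SW at lon -126°, lat -34°.
Subsquare t=19, s=18: +19·0.0833333° lon, +18·0.0416667° lat → SW at lon -124.417°, lat -33.25°.
Cell spans 0.0833333° lon × 0.0416667° lat. NE corner is SW corner plus one full cell.
latitude -33.2083, longitude -124.3333.

-33.2083, -124.3333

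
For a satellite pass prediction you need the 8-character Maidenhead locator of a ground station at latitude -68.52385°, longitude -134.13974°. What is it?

CC21wl34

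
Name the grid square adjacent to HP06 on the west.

GP96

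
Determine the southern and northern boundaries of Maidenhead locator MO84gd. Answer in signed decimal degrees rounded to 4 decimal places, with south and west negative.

54.1250, 54.1667

Field M=12, O=14: +12·20° lon, +14·10° lat → SW at lon 60°, lat 50°.
Square 8, 4: +8·2° lon, +4·1° lat → SW at lon 76°, lat 54°.
Subsquare g=6, d=3: +6·0.0833333° lon, +3·0.0416667° lat → SW at lon 76.5°, lat 54.125°.
Cell spans 0.0833333° lon × 0.0416667° lat.
south 54.1250, north 54.1667.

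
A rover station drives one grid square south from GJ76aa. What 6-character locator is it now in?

GJ75ax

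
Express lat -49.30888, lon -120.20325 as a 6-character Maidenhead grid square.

CE90vq

Offset from 180°W / 90°S: lon 59.7968°, lat 40.6911°.
Field (20°×10°, letters A–R): lon ⌊59.7968/20⌋ = 2 → C; lat ⌊40.6911/10⌋ = 4 → E.
Square (2°×1°, digits 0–9): lon ⌊19.7968/2⌋ = 9; lat ⌊0.6911/1⌋ = 0.
Subsquare (5′×2.5′, letters a–x): lon ⌊1.7968/0.0833333⌋ = 21 → v; lat ⌊0.6911/0.0416667⌋ = 16 → q.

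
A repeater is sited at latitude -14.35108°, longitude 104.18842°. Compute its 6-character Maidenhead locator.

OH25cp

Shift to the Maidenhead origin (180°W, 90°S): lon 284.1884, lat 75.6489.
Field (20°×10°, letters A–R): lon ⌊284.1884/20⌋ = 14 → O; lat ⌊75.6489/10⌋ = 7 → H.
Square (2°×1°, digits 0–9): lon ⌊4.1884/2⌋ = 2; lat ⌊5.6489/1⌋ = 5.
Subsquare (5′×2.5′, letters a–x): lon ⌊0.1884/0.0833333⌋ = 2 → c; lat ⌊0.6489/0.0416667⌋ = 15 → p.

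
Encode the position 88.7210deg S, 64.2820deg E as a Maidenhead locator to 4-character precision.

Offset from 180°W / 90°S: lon 244.28°, lat 1.28°.
Field: 244.28/20 → 12 → M, 1.28/10 → 0 → A; chars MA.
Square: 4.28/2 → 2, 1.28/1 → 1; chars 21.

MA21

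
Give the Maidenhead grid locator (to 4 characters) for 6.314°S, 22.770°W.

HI83

Offset from 180°W / 90°S: lon 157.23°, lat 83.69°.
Field: 157.23/20 → 7 → H, 83.69/10 → 8 → I; chars HI.
Square: 17.23/2 → 8, 3.69/1 → 3; chars 83.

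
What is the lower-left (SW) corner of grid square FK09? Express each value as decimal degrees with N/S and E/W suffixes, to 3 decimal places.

Field F=5, K=10: +5·20° lon, +10·10° lat → SW at lon -80°, lat 10°.
Square 0, 9: +0·2° lon, +9·1° lat → SW at lon -80°, lat 19°.
latitude 19.000° N, longitude 80.000° W.

19.000° N, 80.000° W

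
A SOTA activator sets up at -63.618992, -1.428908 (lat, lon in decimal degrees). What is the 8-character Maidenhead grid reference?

Offset from 180°W / 90°S: lon 178.57109°, lat 26.38101°.
Field: 178.57109/20 → 8 → I, 26.38101/10 → 2 → C; chars IC.
Square: 18.57109/2 → 9, 6.38101/1 → 6; chars 96.
Subsquare: 0.57109/0.0833333 → 6 → g, 0.38101/0.0416667 → 9 → j; chars gj.
Extended square: 0.07109/0.00833333 → 8, 0.00601/0.00416667 → 1; chars 81.

IC96gj81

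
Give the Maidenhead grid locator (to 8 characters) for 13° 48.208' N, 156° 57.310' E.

Offset from 180°W / 90°S: lon 336.95517°, lat 103.80347°.
Field: 336.95517/20 → 16 → Q, 103.80347/10 → 10 → K; chars QK.
Square: 16.95517/2 → 8, 3.80347/1 → 3; chars 83.
Subsquare: 0.95517/0.0833333 → 11 → l, 0.80347/0.0416667 → 19 → t; chars lt.
Extended square: 0.03850/0.00833333 → 4, 0.01180/0.00416667 → 2; chars 42.

QK83lt42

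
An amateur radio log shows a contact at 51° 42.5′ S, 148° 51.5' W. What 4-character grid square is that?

BD58

Offset from 180°W / 90°S: lon 31.14°, lat 38.29°.
Field: lon ⌊31.14/20⌋ = 1 → B; lat ⌊38.29/10⌋ = 3 → D.
Square: lon ⌊11.14/2⌋ = 5; lat ⌊8.29/1⌋ = 8.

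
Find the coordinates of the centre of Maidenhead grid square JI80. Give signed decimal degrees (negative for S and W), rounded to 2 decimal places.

-9.50, 17.00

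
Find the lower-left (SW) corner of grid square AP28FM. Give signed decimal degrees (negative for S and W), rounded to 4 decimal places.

Field A=0, P=15: +0·20° lon, +15·10° lat → SW at lon -180°, lat 60°.
Square 2, 8: +2·2° lon, +8·1° lat → SW at lon -176°, lat 68°.
Subsquare f=5, m=12: +5·0.0833333° lon, +12·0.0416667° lat → SW at lon -175.583°, lat 68.5°.
latitude 68.5000, longitude -175.5833.

68.5000, -175.5833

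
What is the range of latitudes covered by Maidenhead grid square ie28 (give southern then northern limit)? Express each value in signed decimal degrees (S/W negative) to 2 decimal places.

Field I=8, E=4: +8·20° lon, +4·10° lat → SW at lon -20°, lat -50°.
Square 2, 8: +2·2° lon, +8·1° lat → SW at lon -16°, lat -42°.
Cell spans 2° lon × 1° lat.
south -42.00, north -41.00.

-42.00, -41.00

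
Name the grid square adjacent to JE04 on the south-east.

Longitude square 0; +1 → 1.
Latitude square 4; −1 → 3.

JE13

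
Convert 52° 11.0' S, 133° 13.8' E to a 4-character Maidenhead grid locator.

Shift to the Maidenhead origin (180°W, 90°S): lon 313.23, lat 37.82.
Field (20°×10°, letters A–R): lon ⌊313.23/20⌋ = 15 → P; lat ⌊37.82/10⌋ = 3 → D.
Square (2°×1°, digits 0–9): lon ⌊13.23/2⌋ = 6; lat ⌊7.82/1⌋ = 7.

PD67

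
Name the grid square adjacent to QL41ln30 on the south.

QL41lm39

Latitude extended square 0; −1 → -1, wraps to 9, carry into subsquare.
Latitude subsquare n = 13; −1 → 12 = m.
The longitude characters are unchanged.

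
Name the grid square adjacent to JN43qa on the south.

Latitude subsquare a = 0; −1 → -1, wraps to 23 = x, carry into square.
Latitude square 3; −1 → 2.
The longitude characters are unchanged.

JN42qx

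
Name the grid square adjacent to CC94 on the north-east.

DC05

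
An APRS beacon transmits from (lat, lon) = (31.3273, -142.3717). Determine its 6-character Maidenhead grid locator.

Shift to the Maidenhead origin (180°W, 90°S): lon 37.6283, lat 121.3273.
Field (20°×10°, letters A–R): 37.6283/20 → 1 → B, 121.3273/10 → 12 → M; chars BM.
Square (2°×1°, digits 0–9): 17.6283/2 → 8, 1.3273/1 → 1; chars 81.
Subsquare (5′×2.5′, letters a–x): 1.6283/0.0833333 → 19 → t, 0.3273/0.0416667 → 7 → h; chars th.

BM81th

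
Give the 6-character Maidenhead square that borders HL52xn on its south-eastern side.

Longitude subsquare x = 23; +1 → 24, wraps to 0 = a, carry into square.
Longitude square 5; +1 → 6.
Latitude subsquare n = 13; −1 → 12 = m.

HL62am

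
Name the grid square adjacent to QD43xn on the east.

Longitude subsquare x = 23; +1 → 24, wraps to 0 = a, carry into square.
Longitude square 4; +1 → 5.
The latitude characters are unchanged.

QD53an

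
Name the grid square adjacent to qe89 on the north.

Latitude square 9; +1 → 10, wraps to 0, carry into field.
Latitude field E = 4; +1 → 5 = F.
The longitude characters are unchanged.

QF80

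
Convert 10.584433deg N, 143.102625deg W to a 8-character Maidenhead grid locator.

Add 180° to longitude and 90° to latitude: 36.89738, 100.58443.
Field: lon ⌊36.89738/20⌋ = 1 → B; lat ⌊100.58443/10⌋ = 10 → K.
Square: lon ⌊16.89738/2⌋ = 8; lat ⌊0.58443/1⌋ = 0.
Subsquare: lon ⌊0.89738/0.0833333⌋ = 10 → k; lat ⌊0.58443/0.0416667⌋ = 14 → o.
Extended square: lon ⌊0.06404/0.00833333⌋ = 7; lat ⌊0.00110/0.00416667⌋ = 0.

BK80ko70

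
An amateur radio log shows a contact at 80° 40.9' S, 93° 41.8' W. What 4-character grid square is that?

EA39

Offset from 180°W / 90°S: lon 86.30°, lat 9.32°.
Field: 86.30/20 → 4 → E, 9.32/10 → 0 → A; chars EA.
Square: 6.30/2 → 3, 9.32/1 → 9; chars 39.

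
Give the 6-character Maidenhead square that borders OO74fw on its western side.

OO74ew

Longitude subsquare f = 5; −1 → 4 = e.
The latitude characters are unchanged.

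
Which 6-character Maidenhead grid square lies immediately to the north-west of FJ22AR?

FJ12xs

Longitude subsquare a = 0; −1 → -1, wraps to 23 = x, carry into square.
Longitude square 2; −1 → 1.
Latitude subsquare r = 17; +1 → 18 = s.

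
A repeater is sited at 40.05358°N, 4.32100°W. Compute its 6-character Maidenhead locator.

IN70ub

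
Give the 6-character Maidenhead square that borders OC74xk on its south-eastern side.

Longitude subsquare x = 23; +1 → 24, wraps to 0 = a, carry into square.
Longitude square 7; +1 → 8.
Latitude subsquare k = 10; −1 → 9 = j.

OC84aj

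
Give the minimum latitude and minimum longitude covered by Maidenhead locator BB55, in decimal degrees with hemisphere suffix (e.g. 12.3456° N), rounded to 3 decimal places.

Field B=1, B=1: +1·20° lon, +1·10° lat → SW at lon -160°, lat -80°.
Square 5, 5: +5·2° lon, +5·1° lat → SW at lon -150°, lat -75°.
latitude 75.000° S, longitude 150.000° W.

75.000° S, 150.000° W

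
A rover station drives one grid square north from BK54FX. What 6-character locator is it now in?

Latitude subsquare x = 23; +1 → 24, wraps to 0 = a, carry into square.
Latitude square 4; +1 → 5.
The longitude characters are unchanged.

BK55fa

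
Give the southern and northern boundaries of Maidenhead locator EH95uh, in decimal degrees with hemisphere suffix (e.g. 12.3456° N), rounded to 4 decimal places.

Field E=4, H=7: +4·20° lon, +7·10° lat → SW at lon -100°, lat -20°.
Square 9, 5: +9·2° lon, +5·1° lat → SW at lon -82°, lat -15°.
Subsquare u=20, h=7: +20·0.0833333° lon, +7·0.0416667° lat → SW at lon -80.3333°, lat -14.7083°.
Cell spans 0.0833333° lon × 0.0416667° lat.
south 14.7083° S, north 14.6667° S.

14.7083° S, 14.6667° S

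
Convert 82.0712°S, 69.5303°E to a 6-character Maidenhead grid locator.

MA47sw

Add 180° to longitude and 90° to latitude: 249.5303, 7.9288.
Field: lon ⌊249.5303/20⌋ = 12 → M; lat ⌊7.9288/10⌋ = 0 → A.
Square: lon ⌊9.5303/2⌋ = 4; lat ⌊7.9288/1⌋ = 7.
Subsquare: lon ⌊1.5303/0.0833333⌋ = 18 → s; lat ⌊0.9288/0.0416667⌋ = 22 → w.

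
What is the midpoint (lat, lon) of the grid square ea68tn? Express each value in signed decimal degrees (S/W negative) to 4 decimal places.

-81.4375, -86.3750

Field E=4, A=0: +4·20° lon, +0·10° lat → SW at lon -100°, lat -90°.
Square 6, 8: +6·2° lon, +8·1° lat → SW at lon -88°, lat -82°.
Subsquare t=19, n=13: +19·0.0833333° lon, +13·0.0416667° lat → SW at lon -86.4167°, lat -81.4583°.
Cell spans 0.0833333° lon × 0.0416667° lat. Centre is SW corner plus half of each.
latitude -81.4375, longitude -86.3750.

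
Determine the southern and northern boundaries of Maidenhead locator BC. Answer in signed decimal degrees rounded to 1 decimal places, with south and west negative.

-70.0, -60.0

Field B=1, C=2: +1·20° lon, +2·10° lat → SW at lon -160°, lat -70°.
Cell spans 20° lon × 10° lat.
south -70.0, north -60.0.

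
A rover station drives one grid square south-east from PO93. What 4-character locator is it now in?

QO02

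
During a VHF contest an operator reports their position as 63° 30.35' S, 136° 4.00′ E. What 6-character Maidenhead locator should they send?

PC86al

Offset from 180°W / 90°S: lon 316.0667°, lat 26.4942°.
Field: lon ⌊316.0667/20⌋ = 15 → P; lat ⌊26.4942/10⌋ = 2 → C.
Square: lon ⌊16.0667/2⌋ = 8; lat ⌊6.4942/1⌋ = 6.
Subsquare: lon ⌊0.0667/0.0833333⌋ = 0 → a; lat ⌊0.4942/0.0416667⌋ = 11 → l.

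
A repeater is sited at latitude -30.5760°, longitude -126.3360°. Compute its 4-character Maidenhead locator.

CF69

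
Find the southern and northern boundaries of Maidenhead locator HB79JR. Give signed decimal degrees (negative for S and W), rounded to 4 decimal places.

-70.2917, -70.2500

Field H=7, B=1: +7·20° lon, +1·10° lat → SW at lon -40°, lat -80°.
Square 7, 9: +7·2° lon, +9·1° lat → SW at lon -26°, lat -71°.
Subsquare j=9, r=17: +9·0.0833333° lon, +17·0.0416667° lat → SW at lon -25.25°, lat -70.2917°.
Cell spans 0.0833333° lon × 0.0416667° lat.
south -70.2917, north -70.2500.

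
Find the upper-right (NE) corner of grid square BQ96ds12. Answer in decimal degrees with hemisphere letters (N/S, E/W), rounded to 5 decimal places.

76.76250° N, 141.73333° W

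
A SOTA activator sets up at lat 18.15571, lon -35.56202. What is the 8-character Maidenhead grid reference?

Shift to the Maidenhead origin (180°W, 90°S): lon 144.43798, lat 108.15571.
Field: lon ⌊144.43798/20⌋ = 7 → H; lat ⌊108.15571/10⌋ = 10 → K.
Square: lon ⌊4.43798/2⌋ = 2; lat ⌊8.15571/1⌋ = 8.
Subsquare: lon ⌊0.43798/0.0833333⌋ = 5 → f; lat ⌊0.15571/0.0416667⌋ = 3 → d.
Extended square: lon ⌊0.02131/0.00833333⌋ = 2; lat ⌊0.03071/0.00416667⌋ = 7.

HK28fd27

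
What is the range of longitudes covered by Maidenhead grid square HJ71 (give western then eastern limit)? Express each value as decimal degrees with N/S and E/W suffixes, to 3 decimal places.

26.000° W, 24.000° W

Field H=7, J=9: +7·20° lon, +9·10° lat → SW at lon -40°, lat 0°.
Square 7, 1: +7·2° lon, +1·1° lat → SW at lon -26°, lat 1°.
Cell spans 2° lon × 1° lat.
west 26.000° W, east 24.000° W.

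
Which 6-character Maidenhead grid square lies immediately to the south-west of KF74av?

Longitude subsquare a = 0; −1 → -1, wraps to 23 = x, carry into square.
Longitude square 7; −1 → 6.
Latitude subsquare v = 21; −1 → 20 = u.

KF64xu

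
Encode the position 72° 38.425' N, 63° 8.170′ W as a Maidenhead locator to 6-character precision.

Offset from 180°W / 90°S: lon 116.8638°, lat 162.6404°.
Field: 116.8638/20 → 5 → F, 162.6404/10 → 16 → Q; chars FQ.
Square: 16.8638/2 → 8, 2.6404/1 → 2; chars 82.
Subsquare: 0.8638/0.0833333 → 10 → k, 0.6404/0.0416667 → 15 → p; chars kp.

FQ82kp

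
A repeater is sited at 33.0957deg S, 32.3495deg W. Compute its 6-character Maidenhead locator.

Offset from 180°W / 90°S: lon 147.6505°, lat 56.9043°.
Field: lon ⌊147.6505/20⌋ = 7 → H; lat ⌊56.9043/10⌋ = 5 → F.
Square: lon ⌊7.6505/2⌋ = 3; lat ⌊6.9043/1⌋ = 6.
Subsquare: lon ⌊1.6505/0.0833333⌋ = 19 → t; lat ⌊0.9043/0.0416667⌋ = 21 → v.

HF36tv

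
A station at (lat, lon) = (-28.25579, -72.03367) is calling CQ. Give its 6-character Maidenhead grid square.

FG31xr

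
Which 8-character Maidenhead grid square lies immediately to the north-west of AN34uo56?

AN34uo47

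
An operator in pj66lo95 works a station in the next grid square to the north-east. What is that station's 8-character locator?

PJ66mo06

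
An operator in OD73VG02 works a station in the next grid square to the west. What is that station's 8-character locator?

OD73ug92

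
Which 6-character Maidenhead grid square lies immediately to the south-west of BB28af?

BB18xe

Longitude subsquare a = 0; −1 → -1, wraps to 23 = x, carry into square.
Longitude square 2; −1 → 1.
Latitude subsquare f = 5; −1 → 4 = e.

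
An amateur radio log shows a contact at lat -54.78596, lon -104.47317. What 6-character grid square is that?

DD75sf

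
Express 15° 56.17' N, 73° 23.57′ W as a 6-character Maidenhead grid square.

FK35hw

Offset from 180°W / 90°S: lon 106.6072°, lat 105.9362°.
Field (20°×10°, letters A–R): lon ⌊106.6072/20⌋ = 5 → F; lat ⌊105.9362/10⌋ = 10 → K.
Square (2°×1°, digits 0–9): lon ⌊6.6072/2⌋ = 3; lat ⌊5.9362/1⌋ = 5.
Subsquare (5′×2.5′, letters a–x): lon ⌊0.6072/0.0833333⌋ = 7 → h; lat ⌊0.9362/0.0416667⌋ = 22 → w.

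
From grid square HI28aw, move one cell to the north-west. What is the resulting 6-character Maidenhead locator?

HI18xx

Longitude subsquare a = 0; −1 → -1, wraps to 23 = x, carry into square.
Longitude square 2; −1 → 1.
Latitude subsquare w = 22; +1 → 23 = x.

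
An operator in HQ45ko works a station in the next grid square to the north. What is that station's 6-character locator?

HQ45kp

Latitude subsquare o = 14; +1 → 15 = p.
The longitude characters are unchanged.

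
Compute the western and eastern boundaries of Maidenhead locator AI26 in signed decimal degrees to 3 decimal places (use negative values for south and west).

-176.000, -174.000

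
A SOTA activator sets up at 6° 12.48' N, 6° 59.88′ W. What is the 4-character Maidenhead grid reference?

IJ66

Shift to the Maidenhead origin (180°W, 90°S): lon 173.00, lat 96.21.
Field: lon ⌊173.00/20⌋ = 8 → I; lat ⌊96.21/10⌋ = 9 → J.
Square: lon ⌊13.00/2⌋ = 6; lat ⌊6.21/1⌋ = 6.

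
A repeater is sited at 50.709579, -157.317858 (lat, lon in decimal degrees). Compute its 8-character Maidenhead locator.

BO10ir10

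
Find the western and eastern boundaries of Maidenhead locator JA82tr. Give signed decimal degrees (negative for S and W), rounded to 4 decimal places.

17.5833, 17.6667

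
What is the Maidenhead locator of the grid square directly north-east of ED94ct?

ED94du

Longitude subsquare c = 2; +1 → 3 = d.
Latitude subsquare t = 19; +1 → 20 = u.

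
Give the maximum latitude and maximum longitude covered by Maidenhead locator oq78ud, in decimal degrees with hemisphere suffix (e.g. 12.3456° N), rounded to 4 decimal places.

78.1667° N, 115.7500° E

Field O=14, Q=16: +14·20° lon, +16·10° lat → SW at lon 100°, lat 70°.
Square 7, 8: +7·2° lon, +8·1° lat → SW at lon 114°, lat 78°.
Subsquare u=20, d=3: +20·0.0833333° lon, +3·0.0416667° lat → SW at lon 115.667°, lat 78.125°.
Cell spans 0.0833333° lon × 0.0416667° lat. NE corner is SW corner plus one full cell.
latitude 78.1667° N, longitude 115.7500° E.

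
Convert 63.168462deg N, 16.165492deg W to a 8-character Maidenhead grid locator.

Add 180° to longitude and 90° to latitude: 163.83451, 153.16846.
Field: 163.83451/20 → 8 → I, 153.16846/10 → 15 → P; chars IP.
Square: 3.83451/2 → 1, 3.16846/1 → 3; chars 13.
Subsquare: 1.83451/0.0833333 → 22 → w, 0.16846/0.0416667 → 4 → e; chars we.
Extended square: 0.00117/0.00833333 → 0, 0.00180/0.00416667 → 0; chars 00.

IP13we00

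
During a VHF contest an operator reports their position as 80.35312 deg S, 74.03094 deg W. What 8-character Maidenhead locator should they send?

Shift to the Maidenhead origin (180°W, 90°S): lon 105.96906, lat 9.64688.
Field: lon ⌊105.96906/20⌋ = 5 → F; lat ⌊9.64688/10⌋ = 0 → A.
Square: lon ⌊5.96906/2⌋ = 2; lat ⌊9.64688/1⌋ = 9.
Subsquare: lon ⌊1.96906/0.0833333⌋ = 23 → x; lat ⌊0.64688/0.0416667⌋ = 15 → p.
Extended square: lon ⌊0.05239/0.00833333⌋ = 6; lat ⌊0.02188/0.00416667⌋ = 5.

FA29xp65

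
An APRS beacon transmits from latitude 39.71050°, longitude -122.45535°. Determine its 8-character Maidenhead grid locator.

CM89sr50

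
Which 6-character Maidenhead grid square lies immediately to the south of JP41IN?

JP41im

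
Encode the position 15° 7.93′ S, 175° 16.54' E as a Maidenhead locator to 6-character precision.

Add 180° to longitude and 90° to latitude: 355.2757, 74.8678.
Field (20°×10°, letters A–R): lon ⌊355.2757/20⌋ = 17 → R; lat ⌊74.8678/10⌋ = 7 → H.
Square (2°×1°, digits 0–9): lon ⌊15.2757/2⌋ = 7; lat ⌊4.8678/1⌋ = 4.
Subsquare (5′×2.5′, letters a–x): lon ⌊1.2757/0.0833333⌋ = 15 → p; lat ⌊0.8678/0.0416667⌋ = 20 → u.

RH74pu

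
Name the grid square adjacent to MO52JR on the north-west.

MO52is

Longitude subsquare j = 9; −1 → 8 = i.
Latitude subsquare r = 17; +1 → 18 = s.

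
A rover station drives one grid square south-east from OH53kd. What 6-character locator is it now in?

OH53lc

Longitude subsquare k = 10; +1 → 11 = l.
Latitude subsquare d = 3; −1 → 2 = c.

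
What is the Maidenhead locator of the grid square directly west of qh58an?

QH48xn

Longitude subsquare a = 0; −1 → -1, wraps to 23 = x, carry into square.
Longitude square 5; −1 → 4.
The latitude characters are unchanged.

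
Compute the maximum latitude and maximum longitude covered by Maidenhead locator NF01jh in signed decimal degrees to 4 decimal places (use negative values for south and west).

-38.6667, 80.8333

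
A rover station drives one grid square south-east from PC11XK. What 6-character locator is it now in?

PC21aj

Longitude subsquare x = 23; +1 → 24, wraps to 0 = a, carry into square.
Longitude square 1; +1 → 2.
Latitude subsquare k = 10; −1 → 9 = j.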